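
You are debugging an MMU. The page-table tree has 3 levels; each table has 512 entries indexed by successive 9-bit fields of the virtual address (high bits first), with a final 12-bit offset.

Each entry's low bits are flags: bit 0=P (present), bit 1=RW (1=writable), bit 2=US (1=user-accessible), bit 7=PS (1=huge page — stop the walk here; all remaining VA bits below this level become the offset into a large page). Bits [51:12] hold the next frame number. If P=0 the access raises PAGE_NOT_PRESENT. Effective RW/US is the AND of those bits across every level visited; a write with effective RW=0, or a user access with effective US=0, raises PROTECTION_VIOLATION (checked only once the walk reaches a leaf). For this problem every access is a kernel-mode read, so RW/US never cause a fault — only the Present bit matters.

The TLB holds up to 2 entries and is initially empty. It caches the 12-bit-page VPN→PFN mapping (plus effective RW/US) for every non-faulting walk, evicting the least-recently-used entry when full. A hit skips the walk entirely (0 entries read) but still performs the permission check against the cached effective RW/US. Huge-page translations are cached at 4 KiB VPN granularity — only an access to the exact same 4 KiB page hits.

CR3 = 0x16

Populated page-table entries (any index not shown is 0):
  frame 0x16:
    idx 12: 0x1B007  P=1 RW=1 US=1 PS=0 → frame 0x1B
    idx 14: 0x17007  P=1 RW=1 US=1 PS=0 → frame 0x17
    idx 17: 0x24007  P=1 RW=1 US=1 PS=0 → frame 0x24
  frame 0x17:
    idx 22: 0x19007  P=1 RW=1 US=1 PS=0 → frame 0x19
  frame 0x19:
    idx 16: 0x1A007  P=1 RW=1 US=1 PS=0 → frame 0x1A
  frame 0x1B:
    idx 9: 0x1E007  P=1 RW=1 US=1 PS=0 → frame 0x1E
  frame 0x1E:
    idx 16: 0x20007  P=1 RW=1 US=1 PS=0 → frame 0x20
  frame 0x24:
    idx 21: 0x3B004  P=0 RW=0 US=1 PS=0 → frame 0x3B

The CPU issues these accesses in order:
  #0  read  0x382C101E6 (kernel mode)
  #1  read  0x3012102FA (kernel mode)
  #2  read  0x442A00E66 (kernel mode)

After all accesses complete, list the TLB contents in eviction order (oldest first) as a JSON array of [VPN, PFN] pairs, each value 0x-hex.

Per-access translation:
#0 VA=0x382C101E6 (r,kernel):
  lvl0: tbl 0x16, slot 14 ⇒ 0x17007 (P1/RW1/US1/PS0)
  lvl1: tbl 0x17, slot 22 ⇒ 0x19007 (P1/RW1/US1/PS0)
  lvl2: tbl 0x19, slot 16 ⇒ 0x1A007 (P1/RW1/US1/PS0)
  ⇒ phys 0x1A1E6  [3 reads]
#1 VA=0x3012102FA (r,kernel):
  lvl0: tbl 0x16, slot 12 ⇒ 0x1B007 (P1/RW1/US1/PS0)
  lvl1: tbl 0x1B, slot 9 ⇒ 0x1E007 (P1/RW1/US1/PS0)
  lvl2: tbl 0x1E, slot 16 ⇒ 0x20007 (P1/RW1/US1/PS0)
  ⇒ phys 0x202FA  [3 reads]
#2 VA=0x442A00E66 (r,kernel):
  lvl0: tbl 0x16, slot 17 ⇒ 0x24007 (P1/RW1/US1/PS0)
  lvl1: tbl 0x24, slot 21 ⇒ 0x3B004 (P0/RW0/US1/PS0)
  ✗ PAGE_NOT_PRESENT  [2 reads]

TLB: [["0x382C10", "0x1A"], ["0x301210", "0x20"]]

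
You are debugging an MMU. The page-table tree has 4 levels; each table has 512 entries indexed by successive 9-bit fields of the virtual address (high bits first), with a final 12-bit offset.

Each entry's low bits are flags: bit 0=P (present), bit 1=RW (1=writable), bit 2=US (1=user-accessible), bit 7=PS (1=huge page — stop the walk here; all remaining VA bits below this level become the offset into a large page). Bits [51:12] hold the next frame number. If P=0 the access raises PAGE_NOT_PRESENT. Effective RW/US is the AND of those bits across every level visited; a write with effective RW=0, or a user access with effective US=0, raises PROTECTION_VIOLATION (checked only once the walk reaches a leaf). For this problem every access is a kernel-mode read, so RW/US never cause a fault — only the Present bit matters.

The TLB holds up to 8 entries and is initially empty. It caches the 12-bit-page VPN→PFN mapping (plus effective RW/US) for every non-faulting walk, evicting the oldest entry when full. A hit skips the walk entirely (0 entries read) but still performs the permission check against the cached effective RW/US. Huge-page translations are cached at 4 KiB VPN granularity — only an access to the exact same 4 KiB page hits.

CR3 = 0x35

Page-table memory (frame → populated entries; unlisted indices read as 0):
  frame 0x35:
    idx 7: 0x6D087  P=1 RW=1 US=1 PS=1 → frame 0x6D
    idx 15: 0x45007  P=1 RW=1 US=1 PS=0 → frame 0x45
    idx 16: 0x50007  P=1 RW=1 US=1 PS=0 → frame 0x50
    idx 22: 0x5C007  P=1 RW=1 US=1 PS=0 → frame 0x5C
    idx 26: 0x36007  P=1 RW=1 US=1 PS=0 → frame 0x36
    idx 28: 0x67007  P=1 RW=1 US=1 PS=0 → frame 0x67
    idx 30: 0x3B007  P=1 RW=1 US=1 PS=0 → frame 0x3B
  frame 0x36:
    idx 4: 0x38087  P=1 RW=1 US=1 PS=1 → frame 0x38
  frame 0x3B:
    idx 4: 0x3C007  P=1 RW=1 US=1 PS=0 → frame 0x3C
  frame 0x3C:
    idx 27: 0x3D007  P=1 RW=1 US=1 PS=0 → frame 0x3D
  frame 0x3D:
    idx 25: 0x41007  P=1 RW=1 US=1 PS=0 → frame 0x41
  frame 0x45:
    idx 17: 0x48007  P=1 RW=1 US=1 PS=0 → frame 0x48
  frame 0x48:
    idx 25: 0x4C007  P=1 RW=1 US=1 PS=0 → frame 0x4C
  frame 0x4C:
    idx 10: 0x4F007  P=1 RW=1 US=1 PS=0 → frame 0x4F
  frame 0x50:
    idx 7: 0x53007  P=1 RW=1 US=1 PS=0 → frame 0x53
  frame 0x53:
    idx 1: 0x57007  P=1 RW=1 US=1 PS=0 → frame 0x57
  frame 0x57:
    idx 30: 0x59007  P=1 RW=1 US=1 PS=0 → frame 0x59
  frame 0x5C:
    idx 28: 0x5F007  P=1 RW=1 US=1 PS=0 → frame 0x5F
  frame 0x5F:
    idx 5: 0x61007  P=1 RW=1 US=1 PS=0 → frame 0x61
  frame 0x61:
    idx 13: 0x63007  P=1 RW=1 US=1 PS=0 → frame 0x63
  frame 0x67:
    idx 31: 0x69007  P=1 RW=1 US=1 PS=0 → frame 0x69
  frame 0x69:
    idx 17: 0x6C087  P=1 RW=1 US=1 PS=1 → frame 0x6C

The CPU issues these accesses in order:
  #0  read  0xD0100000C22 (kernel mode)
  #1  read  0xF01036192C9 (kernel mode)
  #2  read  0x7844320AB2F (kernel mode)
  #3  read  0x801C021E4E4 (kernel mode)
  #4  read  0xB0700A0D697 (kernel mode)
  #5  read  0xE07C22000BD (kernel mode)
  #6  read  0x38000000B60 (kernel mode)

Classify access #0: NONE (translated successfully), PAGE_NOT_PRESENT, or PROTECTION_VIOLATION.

Trace:
#0 VA=0xD0100000C22 (r,kernel):
  lvl0: tbl 0x35, slot 26 ⇒ 0x36007 (P1/RW1/US1/PS0)
  lvl1: tbl 0x36, slot 4 ⇒ 0x38087 (P1/RW1/US1/PS1)
  → PA=0x38C22 (huge @L1)  (2 entries read)
#1 VA=0xF01036192C9 (r,kernel):
  lvl0: tbl 0x35, slot 30 ⇒ 0x3B007 (P1/RW1/US1/PS0)
  lvl1: tbl 0x3B, slot 4 ⇒ 0x3C007 (P1/RW1/US1/PS0)
  lvl2: tbl 0x3C, slot 27 ⇒ 0x3D007 (P1/RW1/US1/PS0)
  lvl3: tbl 0x3D, slot 25 ⇒ 0x41007 (P1/RW1/US1/PS0)
  → PA=0x412C9  (4 entries read)
#2 VA=0x7844320AB2F (r,kernel):
  lvl0: tbl 0x35, slot 15 ⇒ 0x45007 (P1/RW1/US1/PS0)
  lvl1: tbl 0x45, slot 17 ⇒ 0x48007 (P1/RW1/US1/PS0)
  lvl2: tbl 0x48, slot 25 ⇒ 0x4C007 (P1/RW1/US1/PS0)
  lvl3: tbl 0x4C, slot 10 ⇒ 0x4F007 (P1/RW1/US1/PS0)
  → PA=0x4FB2F  (4 entries read)
#3 VA=0x801C021E4E4 (r,kernel):
  lvl0: tbl 0x35, slot 16 ⇒ 0x50007 (P1/RW1/US1/PS0)
  lvl1: tbl 0x50, slot 7 ⇒ 0x53007 (P1/RW1/US1/PS0)
  lvl2: tbl 0x53, slot 1 ⇒ 0x57007 (P1/RW1/US1/PS0)
  lvl3: tbl 0x57, slot 30 ⇒ 0x59007 (P1/RW1/US1/PS0)
  → PA=0x594E4  (4 entries read)
#4 VA=0xB0700A0D697 (r,kernel):
  lvl0: tbl 0x35, slot 22 ⇒ 0x5C007 (P1/RW1/US1/PS0)
  lvl1: tbl 0x5C, slot 28 ⇒ 0x5F007 (P1/RW1/US1/PS0)
  lvl2: tbl 0x5F, slot 5 ⇒ 0x61007 (P1/RW1/US1/PS0)
  lvl3: tbl 0x61, slot 13 ⇒ 0x63007 (P1/RW1/US1/PS0)
  → PA=0x63697  (4 entries read)
#5 VA=0xE07C22000BD (r,kernel):
  lvl0: tbl 0x35, slot 28 ⇒ 0x67007 (P1/RW1/US1/PS0)
  lvl1: tbl 0x67, slot 31 ⇒ 0x69007 (P1/RW1/US1/PS0)
  lvl2: tbl 0x69, slot 17 ⇒ 0x6C087 (P1/RW1/US1/PS1)
  → PA=0x6C0BD (huge @L2)  (3 entries read)
#6 VA=0x38000000B60 (r,kernel):
  lvl0: tbl 0x35, slot 7 ⇒ 0x6D087 (P1/RW1/US1/PS1)
  → PA=0x6DB60 (huge @L0)  (1 entries read)

Access #0 fault: NONE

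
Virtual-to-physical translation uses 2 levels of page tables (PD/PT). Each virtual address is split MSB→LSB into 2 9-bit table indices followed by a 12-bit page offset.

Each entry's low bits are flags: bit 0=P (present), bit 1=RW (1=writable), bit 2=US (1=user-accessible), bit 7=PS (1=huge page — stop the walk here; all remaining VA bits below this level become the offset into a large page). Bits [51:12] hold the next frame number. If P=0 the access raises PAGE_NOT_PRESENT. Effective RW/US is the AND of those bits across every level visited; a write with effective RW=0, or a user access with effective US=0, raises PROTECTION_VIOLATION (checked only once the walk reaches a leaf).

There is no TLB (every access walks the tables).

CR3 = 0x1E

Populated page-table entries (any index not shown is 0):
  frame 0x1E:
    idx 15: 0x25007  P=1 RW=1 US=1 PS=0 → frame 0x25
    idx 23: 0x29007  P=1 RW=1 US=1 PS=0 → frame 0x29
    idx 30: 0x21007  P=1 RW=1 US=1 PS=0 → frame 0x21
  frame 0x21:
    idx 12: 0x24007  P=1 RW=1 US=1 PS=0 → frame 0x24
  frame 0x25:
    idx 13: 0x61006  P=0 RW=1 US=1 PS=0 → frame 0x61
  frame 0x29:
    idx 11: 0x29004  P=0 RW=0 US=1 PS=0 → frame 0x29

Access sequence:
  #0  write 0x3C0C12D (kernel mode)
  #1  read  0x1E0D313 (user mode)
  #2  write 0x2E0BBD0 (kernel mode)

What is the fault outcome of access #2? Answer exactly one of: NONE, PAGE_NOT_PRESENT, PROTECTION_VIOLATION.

Per-access translation:
#0 VA=0x3C0C12D (w,kernel):
  L0 @0x1E[30] → 0x21007  P=1,RW=1,US=1,PS=0
  L1 @0x21[12] → 0x24007  P=1,RW=1,US=1,PS=0
  → PA=0x2412D  (2 entries read)
#1 VA=0x1E0D313 (r,user):
  L0 @0x1E[15] → 0x25007  P=1,RW=1,US=1,PS=0
  L1 @0x25[13] → 0x61006  P=0,RW=1,US=1,PS=0
  ✗ PAGE_NOT_PRESENT  [2 reads]
#2 VA=0x2E0BBD0 (w,kernel):
  L0 @0x1E[23] → 0x29007  P=1,RW=1,US=1,PS=0
  L1 @0x29[11] → 0x29004  P=0,RW=0,US=1,PS=0
  ✗ PAGE_NOT_PRESENT  [2 reads]

Access #2 fault: PAGE_NOT_PRESENT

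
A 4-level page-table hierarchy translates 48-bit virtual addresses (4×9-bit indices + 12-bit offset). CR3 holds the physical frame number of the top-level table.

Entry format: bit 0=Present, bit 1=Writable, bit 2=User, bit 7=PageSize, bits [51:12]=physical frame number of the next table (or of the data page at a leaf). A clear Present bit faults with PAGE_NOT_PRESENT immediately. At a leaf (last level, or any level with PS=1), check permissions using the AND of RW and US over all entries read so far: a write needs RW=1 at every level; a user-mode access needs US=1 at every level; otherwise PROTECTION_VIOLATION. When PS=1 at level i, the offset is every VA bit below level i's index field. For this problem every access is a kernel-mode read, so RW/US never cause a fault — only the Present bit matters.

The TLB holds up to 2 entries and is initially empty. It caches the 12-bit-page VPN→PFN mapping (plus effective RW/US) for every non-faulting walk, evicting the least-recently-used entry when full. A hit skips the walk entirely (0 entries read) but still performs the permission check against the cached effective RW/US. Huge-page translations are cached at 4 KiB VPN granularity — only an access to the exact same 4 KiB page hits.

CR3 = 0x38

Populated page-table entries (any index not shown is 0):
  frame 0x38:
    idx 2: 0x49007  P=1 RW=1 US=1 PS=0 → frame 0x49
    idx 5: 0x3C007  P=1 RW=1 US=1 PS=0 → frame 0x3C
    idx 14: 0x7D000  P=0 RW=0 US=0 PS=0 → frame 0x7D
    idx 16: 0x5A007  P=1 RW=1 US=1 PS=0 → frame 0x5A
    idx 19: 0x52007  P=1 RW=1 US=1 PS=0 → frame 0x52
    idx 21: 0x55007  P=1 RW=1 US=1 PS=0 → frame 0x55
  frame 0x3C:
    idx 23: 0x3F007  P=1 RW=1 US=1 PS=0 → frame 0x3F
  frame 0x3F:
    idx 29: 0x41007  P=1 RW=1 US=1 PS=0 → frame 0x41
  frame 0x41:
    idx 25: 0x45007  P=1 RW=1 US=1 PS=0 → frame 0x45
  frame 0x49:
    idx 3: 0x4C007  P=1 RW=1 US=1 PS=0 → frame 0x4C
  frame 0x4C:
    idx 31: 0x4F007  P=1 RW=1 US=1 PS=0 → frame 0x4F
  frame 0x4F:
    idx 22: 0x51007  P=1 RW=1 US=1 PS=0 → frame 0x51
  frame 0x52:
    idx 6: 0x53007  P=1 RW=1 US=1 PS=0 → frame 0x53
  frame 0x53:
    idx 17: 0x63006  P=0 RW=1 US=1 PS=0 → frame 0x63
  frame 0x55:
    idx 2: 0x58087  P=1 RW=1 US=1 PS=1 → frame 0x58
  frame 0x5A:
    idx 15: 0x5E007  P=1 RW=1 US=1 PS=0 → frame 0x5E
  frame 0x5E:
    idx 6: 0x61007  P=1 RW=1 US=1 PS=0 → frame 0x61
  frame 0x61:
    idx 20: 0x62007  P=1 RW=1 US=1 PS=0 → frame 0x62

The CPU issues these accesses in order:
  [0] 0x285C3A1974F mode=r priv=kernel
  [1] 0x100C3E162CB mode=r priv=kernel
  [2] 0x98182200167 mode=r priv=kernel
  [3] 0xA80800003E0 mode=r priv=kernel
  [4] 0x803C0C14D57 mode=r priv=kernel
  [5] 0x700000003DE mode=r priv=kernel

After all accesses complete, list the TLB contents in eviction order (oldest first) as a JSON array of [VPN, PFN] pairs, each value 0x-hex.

Per-access translation:
#0 VA=0x285C3A1974F (r,kernel):
  L0 @0x38[5] → 0x3C007  P=1,RW=1,US=1,PS=0
  L1 @0x3C[23] → 0x3F007  P=1,RW=1,US=1,PS=0
  L2 @0x3F[29] → 0x41007  P=1,RW=1,US=1,PS=0
  L3 @0x41[25] → 0x45007  P=1,RW=1,US=1,PS=0
  ✓ 0x4574F  — 4 lookups
#1 VA=0x100C3E162CB (r,kernel):
  L0 @0x38[2] → 0x49007  P=1,RW=1,US=1,PS=0
  L1 @0x49[3] → 0x4C007  P=1,RW=1,US=1,PS=0
  L2 @0x4C[31] → 0x4F007  P=1,RW=1,US=1,PS=0
  L3 @0x4F[22] → 0x51007  P=1,RW=1,US=1,PS=0
  ✓ 0x512CB  — 4 lookups
#2 VA=0x98182200167 (r,kernel):
  L0 @0x38[19] → 0x52007  P=1,RW=1,US=1,PS=0
  L1 @0x52[6] → 0x53007  P=1,RW=1,US=1,PS=0
  L2 @0x53[17] → 0x63006  P=0,RW=1,US=1,PS=0
  ⇒ fault: PAGE_NOT_PRESENT  — 3 lookups
#3 VA=0xA80800003E0 (r,kernel):
  L0 @0x38[21] → 0x55007  P=1,RW=1,US=1,PS=0
  L1 @0x55[2] → 0x58087  P=1,RW=1,US=1,PS=1
  ✓ 0x583E0 (huge @L1)  — 2 lookups
#4 VA=0x803C0C14D57 (r,kernel):
  L0 @0x38[16] → 0x5A007  P=1,RW=1,US=1,PS=0
  L1 @0x5A[15] → 0x5E007  P=1,RW=1,US=1,PS=0
  L2 @0x5E[6] → 0x61007  P=1,RW=1,US=1,PS=0
  L3 @0x61[20] → 0x62007  P=1,RW=1,US=1,PS=0
  ✓ 0x62D57  — 4 lookups
#5 VA=0x700000003DE (r,kernel):
  L0 @0x38[14] → 0x7D000  P=0,RW=0,US=0,PS=0
  ⇒ fault: PAGE_NOT_PRESENT  — 1 lookups

TLB: [["0xA8080000", "0x58"], ["0x803C0C14", "0x62"]]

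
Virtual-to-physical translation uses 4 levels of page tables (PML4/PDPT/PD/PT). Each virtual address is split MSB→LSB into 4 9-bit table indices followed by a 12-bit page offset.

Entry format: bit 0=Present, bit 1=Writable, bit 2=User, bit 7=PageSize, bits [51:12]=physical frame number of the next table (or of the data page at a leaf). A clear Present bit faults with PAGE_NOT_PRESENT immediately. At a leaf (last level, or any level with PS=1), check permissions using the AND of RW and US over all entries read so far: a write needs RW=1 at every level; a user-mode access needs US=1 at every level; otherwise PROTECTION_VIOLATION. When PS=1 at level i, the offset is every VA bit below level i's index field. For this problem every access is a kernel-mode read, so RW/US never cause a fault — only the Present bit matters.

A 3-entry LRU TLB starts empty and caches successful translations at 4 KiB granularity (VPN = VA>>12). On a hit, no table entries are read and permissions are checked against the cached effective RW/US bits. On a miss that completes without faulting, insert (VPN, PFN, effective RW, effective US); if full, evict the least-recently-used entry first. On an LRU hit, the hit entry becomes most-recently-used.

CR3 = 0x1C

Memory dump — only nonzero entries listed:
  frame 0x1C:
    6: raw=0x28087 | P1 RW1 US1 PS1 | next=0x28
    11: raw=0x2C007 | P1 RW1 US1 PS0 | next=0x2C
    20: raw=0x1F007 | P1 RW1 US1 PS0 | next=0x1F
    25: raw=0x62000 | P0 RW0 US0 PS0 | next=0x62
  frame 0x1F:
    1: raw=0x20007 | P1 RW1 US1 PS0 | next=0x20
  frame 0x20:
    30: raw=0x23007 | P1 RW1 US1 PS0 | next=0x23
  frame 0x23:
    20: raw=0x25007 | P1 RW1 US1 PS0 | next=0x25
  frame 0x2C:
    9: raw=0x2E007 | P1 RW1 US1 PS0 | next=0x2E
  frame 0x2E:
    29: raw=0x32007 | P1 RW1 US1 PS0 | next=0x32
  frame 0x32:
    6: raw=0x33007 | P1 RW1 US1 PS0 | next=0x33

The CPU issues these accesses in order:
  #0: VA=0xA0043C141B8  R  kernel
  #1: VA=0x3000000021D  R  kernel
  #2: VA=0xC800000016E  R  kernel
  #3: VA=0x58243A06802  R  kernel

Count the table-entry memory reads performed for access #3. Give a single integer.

Per-access translation:
#0 VA=0xA0043C141B8 (r,kernel):
  L0: frame=0x1C idx=20 entry=0x1F007 [P=1 RW=1 US=1 PS=0]
  L1: frame=0x1F idx=1 entry=0x20007 [P=1 RW=1 US=1 PS=0]
  L2: frame=0x20 idx=30 entry=0x23007 [P=1 RW=1 US=1 PS=0]
  L3: frame=0x23 idx=20 entry=0x25007 [P=1 RW=1 US=1 PS=0]
  ⇒ phys 0x251B8  [4 reads]
#1 VA=0x3000000021D (r,kernel):
  L0: frame=0x1C idx=6 entry=0x28087 [P=1 RW=1 US=1 PS=1]
  ⇒ phys 0x2821D (huge @L0)  [1 reads]
#2 VA=0xC800000016E (r,kernel):
  L0: frame=0x1C idx=25 entry=0x62000 [P=0 RW=0 US=0 PS=0]
  → PAGE_NOT_PRESENT  (1 entries read)
#3 VA=0x58243A06802 (r,kernel):
  L0: frame=0x1C idx=11 entry=0x2C007 [P=1 RW=1 US=1 PS=0]
  L1: frame=0x2C idx=9 entry=0x2E007 [P=1 RW=1 US=1 PS=0]
  L2: frame=0x2E idx=29 entry=0x32007 [P=1 RW=1 US=1 PS=0]
  L3: frame=0x32 idx=6 entry=0x33007 [P=1 RW=1 US=1 PS=0]
  ⇒ phys 0x33802  [4 reads]

Entries read for #3: 4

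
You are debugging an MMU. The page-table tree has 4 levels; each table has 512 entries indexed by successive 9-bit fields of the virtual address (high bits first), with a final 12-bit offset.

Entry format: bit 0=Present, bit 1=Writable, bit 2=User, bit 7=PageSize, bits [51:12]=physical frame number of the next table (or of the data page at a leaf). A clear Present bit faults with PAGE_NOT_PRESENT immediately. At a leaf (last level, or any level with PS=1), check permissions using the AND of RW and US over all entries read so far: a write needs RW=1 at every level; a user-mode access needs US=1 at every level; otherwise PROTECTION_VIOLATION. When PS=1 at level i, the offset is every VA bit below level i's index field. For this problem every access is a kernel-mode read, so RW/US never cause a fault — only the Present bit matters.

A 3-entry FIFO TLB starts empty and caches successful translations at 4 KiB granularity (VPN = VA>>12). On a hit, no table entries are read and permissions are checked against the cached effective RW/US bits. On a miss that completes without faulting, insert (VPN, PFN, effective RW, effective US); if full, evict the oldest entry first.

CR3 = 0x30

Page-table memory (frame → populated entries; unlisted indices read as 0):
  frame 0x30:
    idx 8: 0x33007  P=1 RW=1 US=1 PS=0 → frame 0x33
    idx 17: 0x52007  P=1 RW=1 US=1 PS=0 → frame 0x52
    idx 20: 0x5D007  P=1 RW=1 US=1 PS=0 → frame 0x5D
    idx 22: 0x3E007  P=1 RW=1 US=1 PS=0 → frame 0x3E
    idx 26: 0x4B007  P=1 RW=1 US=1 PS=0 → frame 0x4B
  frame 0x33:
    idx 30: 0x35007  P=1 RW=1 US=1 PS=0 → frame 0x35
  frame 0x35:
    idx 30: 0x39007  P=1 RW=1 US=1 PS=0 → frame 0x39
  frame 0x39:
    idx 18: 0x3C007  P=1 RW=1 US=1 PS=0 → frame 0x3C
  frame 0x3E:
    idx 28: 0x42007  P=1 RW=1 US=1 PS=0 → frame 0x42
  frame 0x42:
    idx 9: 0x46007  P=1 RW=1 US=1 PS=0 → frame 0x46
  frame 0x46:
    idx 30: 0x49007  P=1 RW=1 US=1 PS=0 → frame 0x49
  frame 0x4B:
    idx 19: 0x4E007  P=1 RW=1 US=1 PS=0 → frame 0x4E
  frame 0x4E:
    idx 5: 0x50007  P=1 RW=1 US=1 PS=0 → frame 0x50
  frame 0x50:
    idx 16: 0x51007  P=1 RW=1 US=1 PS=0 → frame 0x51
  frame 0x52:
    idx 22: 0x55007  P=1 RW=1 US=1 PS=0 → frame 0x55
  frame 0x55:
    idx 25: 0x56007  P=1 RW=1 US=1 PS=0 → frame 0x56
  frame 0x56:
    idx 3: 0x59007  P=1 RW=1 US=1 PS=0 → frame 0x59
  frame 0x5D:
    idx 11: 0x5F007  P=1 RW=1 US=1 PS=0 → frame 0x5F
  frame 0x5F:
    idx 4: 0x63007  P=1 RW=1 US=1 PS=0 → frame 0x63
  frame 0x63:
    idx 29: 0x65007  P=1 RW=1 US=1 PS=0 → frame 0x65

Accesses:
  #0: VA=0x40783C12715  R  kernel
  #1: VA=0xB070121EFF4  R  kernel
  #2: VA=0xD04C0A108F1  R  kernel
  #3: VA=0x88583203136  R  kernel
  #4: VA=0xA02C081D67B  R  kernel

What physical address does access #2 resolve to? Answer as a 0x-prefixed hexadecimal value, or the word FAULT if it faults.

Trace:
#0 VA=0x40783C12715 (r,kernel):
  L0: frame=0x30 idx=8 entry=0x33007 [P=1 RW=1 US=1 PS=0]
  L1: frame=0x33 idx=30 entry=0x35007 [P=1 RW=1 US=1 PS=0]
  L2: frame=0x35 idx=30 entry=0x39007 [P=1 RW=1 US=1 PS=0]
  L3: frame=0x39 idx=18 entry=0x3C007 [P=1 RW=1 US=1 PS=0]
  ✓ 0x3C715  — 4 lookups
#1 VA=0xB070121EFF4 (r,kernel):
  L0: frame=0x30 idx=22 entry=0x3E007 [P=1 RW=1 US=1 PS=0]
  L1: frame=0x3E idx=28 entry=0x42007 [P=1 RW=1 US=1 PS=0]
  L2: frame=0x42 idx=9 entry=0x46007 [P=1 RW=1 US=1 PS=0]
  L3: frame=0x46 idx=30 entry=0x49007 [P=1 RW=1 US=1 PS=0]
  ✓ 0x49FF4  — 4 lookups
#2 VA=0xD04C0A108F1 (r,kernel):
  L0: frame=0x30 idx=26 entry=0x4B007 [P=1 RW=1 US=1 PS=0]
  L1: frame=0x4B idx=19 entry=0x4E007 [P=1 RW=1 US=1 PS=0]
  L2: frame=0x4E idx=5 entry=0x50007 [P=1 RW=1 US=1 PS=0]
  L3: frame=0x50 idx=16 entry=0x51007 [P=1 RW=1 US=1 PS=0]
  ✓ 0x518F1  — 4 lookups
#3 VA=0x88583203136 (r,kernel):
  L0: frame=0x30 idx=17 entry=0x52007 [P=1 RW=1 US=1 PS=0]
  L1: frame=0x52 idx=22 entry=0x55007 [P=1 RW=1 US=1 PS=0]
  L2: frame=0x55 idx=25 entry=0x56007 [P=1 RW=1 US=1 PS=0]
  L3: frame=0x56 idx=3 entry=0x59007 [P=1 RW=1 US=1 PS=0]
  ✓ 0x59136  — 4 lookups
#4 VA=0xA02C081D67B (r,kernel):
  L0: frame=0x30 idx=20 entry=0x5D007 [P=1 RW=1 US=1 PS=0]
  L1: frame=0x5D idx=11 entry=0x5F007 [P=1 RW=1 US=1 PS=0]
  L2: frame=0x5F idx=4 entry=0x63007 [P=1 RW=1 US=1 PS=0]
  L3: frame=0x63 idx=29 entry=0x65007 [P=1 RW=1 US=1 PS=0]
  ✓ 0x6567B  — 4 lookups

Access #2 PA: 0x518F1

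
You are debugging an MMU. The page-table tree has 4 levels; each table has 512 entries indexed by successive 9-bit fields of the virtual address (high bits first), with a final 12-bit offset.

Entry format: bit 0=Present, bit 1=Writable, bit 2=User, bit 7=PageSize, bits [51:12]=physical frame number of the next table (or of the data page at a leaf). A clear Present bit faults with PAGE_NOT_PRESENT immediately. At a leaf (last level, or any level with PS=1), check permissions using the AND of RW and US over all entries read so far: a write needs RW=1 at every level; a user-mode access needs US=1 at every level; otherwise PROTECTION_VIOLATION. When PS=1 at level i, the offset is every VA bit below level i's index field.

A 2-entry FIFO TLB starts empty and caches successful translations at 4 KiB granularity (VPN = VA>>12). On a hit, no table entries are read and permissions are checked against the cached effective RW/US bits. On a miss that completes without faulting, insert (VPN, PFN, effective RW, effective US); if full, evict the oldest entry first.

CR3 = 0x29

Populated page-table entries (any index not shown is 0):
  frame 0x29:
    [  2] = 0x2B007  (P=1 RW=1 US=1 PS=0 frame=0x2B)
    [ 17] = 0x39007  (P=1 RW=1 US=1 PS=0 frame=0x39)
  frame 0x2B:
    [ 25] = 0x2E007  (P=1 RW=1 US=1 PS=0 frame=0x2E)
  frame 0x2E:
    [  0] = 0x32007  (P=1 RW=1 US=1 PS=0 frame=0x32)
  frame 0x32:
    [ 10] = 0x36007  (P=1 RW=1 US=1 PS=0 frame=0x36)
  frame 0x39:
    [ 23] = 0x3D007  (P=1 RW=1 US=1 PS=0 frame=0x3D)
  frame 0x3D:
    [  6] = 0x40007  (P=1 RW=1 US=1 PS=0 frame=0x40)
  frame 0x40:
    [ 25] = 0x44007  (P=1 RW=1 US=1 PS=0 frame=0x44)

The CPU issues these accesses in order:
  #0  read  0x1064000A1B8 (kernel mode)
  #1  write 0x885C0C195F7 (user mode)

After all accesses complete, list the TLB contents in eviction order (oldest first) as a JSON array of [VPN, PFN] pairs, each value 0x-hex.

Trace:
#0 VA=0x1064000A1B8 (r,kernel):
  L0: frame=0x29 idx=2 entry=0x2B007 [P=1 RW=1 US=1 PS=0]
  L1: frame=0x2B idx=25 entry=0x2E007 [P=1 RW=1 US=1 PS=0]
  L2: frame=0x2E idx=0 entry=0x32007 [P=1 RW=1 US=1 PS=0]
  L3: frame=0x32 idx=10 entry=0x36007 [P=1 RW=1 US=1 PS=0]
  ✓ 0x361B8  — 4 lookups
#1 VA=0x885C0C195F7 (w,user):
  L0: frame=0x29 idx=17 entry=0x39007 [P=1 RW=1 US=1 PS=0]
  L1: frame=0x39 idx=23 entry=0x3D007 [P=1 RW=1 US=1 PS=0]
  L2: frame=0x3D idx=6 entry=0x40007 [P=1 RW=1 US=1 PS=0]
  L3: frame=0x40 idx=25 entry=0x44007 [P=1 RW=1 US=1 PS=0]
  ✓ 0x445F7  — 4 lookups

TLB: [["0x1064000A", "0x36"], ["0x885C0C19", "0x44"]]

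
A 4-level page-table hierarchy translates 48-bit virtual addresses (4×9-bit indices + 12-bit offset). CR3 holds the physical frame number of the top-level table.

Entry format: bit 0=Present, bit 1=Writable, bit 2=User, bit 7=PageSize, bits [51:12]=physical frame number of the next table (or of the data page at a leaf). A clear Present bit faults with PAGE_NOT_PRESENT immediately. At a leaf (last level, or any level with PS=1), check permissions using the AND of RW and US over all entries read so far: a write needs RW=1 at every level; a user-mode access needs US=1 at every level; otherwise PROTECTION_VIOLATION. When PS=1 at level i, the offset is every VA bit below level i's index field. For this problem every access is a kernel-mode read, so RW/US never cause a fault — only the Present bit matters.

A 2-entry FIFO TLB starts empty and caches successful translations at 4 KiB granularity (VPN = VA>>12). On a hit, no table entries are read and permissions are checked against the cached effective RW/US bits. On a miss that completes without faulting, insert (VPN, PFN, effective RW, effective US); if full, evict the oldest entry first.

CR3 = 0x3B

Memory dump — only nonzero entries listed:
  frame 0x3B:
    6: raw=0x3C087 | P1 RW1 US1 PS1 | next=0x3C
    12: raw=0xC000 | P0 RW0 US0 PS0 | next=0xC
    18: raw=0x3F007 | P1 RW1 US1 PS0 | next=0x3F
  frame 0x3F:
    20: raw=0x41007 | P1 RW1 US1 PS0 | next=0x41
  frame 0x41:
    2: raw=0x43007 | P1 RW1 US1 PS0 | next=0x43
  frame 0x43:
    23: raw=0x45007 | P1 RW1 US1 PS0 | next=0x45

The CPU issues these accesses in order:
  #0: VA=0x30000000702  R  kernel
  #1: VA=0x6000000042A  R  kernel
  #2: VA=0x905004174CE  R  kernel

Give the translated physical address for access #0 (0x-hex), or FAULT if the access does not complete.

Walk each access:
#0 VA=0x30000000702 (r,kernel):
  L0 @0x3B[6] → 0x3C087  P=1,RW=1,US=1,PS=1
  ✓ 0x3C702 (huge @L0)  — 1 lookups
#1 VA=0x6000000042A (r,kernel):
  L0 @0x3B[12] → 0xC000  P=0,RW=0,US=0,PS=0
  → PAGE_NOT_PRESENT  (1 entries read)
#2 VA=0x905004174CE (r,kernel):
  L0 @0x3B[18] → 0x3F007  P=1,RW=1,US=1,PS=0
  L1 @0x3F[20] → 0x41007  P=1,RW=1,US=1,PS=0
  L2 @0x41[2] → 0x43007  P=1,RW=1,US=1,PS=0
  L3 @0x43[23] → 0x45007  P=1,RW=1,US=1,PS=0
  ✓ 0x454CE  — 4 lookups

Access #0 PA: 0x3C702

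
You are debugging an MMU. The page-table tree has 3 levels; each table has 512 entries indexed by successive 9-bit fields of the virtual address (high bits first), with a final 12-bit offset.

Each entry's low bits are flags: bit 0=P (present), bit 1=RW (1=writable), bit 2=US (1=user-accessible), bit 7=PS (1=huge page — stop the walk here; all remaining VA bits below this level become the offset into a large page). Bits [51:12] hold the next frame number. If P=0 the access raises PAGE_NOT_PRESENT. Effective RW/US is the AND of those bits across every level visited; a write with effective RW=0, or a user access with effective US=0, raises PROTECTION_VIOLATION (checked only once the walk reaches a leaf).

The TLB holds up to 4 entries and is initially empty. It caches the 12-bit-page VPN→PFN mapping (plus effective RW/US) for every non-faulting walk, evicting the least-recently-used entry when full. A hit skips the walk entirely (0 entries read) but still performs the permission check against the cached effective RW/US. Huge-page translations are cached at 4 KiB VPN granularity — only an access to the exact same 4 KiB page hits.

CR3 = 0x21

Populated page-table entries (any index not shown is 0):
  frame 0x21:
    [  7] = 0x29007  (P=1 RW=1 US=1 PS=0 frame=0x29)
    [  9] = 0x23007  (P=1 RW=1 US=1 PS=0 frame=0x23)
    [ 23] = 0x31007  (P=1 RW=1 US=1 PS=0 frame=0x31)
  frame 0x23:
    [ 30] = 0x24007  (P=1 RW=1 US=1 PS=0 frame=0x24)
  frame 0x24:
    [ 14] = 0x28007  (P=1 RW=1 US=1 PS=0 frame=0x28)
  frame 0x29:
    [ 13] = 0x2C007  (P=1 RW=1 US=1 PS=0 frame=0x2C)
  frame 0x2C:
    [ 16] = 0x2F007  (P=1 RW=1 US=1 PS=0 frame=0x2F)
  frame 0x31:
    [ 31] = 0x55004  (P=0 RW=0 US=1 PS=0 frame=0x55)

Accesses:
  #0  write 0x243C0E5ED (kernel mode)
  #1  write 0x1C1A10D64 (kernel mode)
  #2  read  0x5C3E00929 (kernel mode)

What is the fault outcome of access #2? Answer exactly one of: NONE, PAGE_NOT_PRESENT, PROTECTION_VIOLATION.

Per-access translation:
#0 VA=0x243C0E5ED (w,kernel):
  L0 @0x21[9] → 0x23007  P=1,RW=1,US=1,PS=0
  L1 @0x23[30] → 0x24007  P=1,RW=1,US=1,PS=0
  L2 @0x24[14] → 0x28007  P=1,RW=1,US=1,PS=0
  ✓ 0x285ED  — 3 lookups
#1 VA=0x1C1A10D64 (w,kernel):
  L0 @0x21[7] → 0x29007  P=1,RW=1,US=1,PS=0
  L1 @0x29[13] → 0x2C007  P=1,RW=1,US=1,PS=0
  L2 @0x2C[16] → 0x2F007  P=1,RW=1,US=1,PS=0
  ✓ 0x2FD64  — 3 lookups
#2 VA=0x5C3E00929 (r,kernel):
  L0 @0x21[23] → 0x31007  P=1,RW=1,US=1,PS=0
  L1 @0x31[31] → 0x55004  P=0,RW=0,US=1,PS=0
  → PAGE_NOT_PRESENT  (2 entries read)

Access #2 fault: PAGE_NOT_PRESENT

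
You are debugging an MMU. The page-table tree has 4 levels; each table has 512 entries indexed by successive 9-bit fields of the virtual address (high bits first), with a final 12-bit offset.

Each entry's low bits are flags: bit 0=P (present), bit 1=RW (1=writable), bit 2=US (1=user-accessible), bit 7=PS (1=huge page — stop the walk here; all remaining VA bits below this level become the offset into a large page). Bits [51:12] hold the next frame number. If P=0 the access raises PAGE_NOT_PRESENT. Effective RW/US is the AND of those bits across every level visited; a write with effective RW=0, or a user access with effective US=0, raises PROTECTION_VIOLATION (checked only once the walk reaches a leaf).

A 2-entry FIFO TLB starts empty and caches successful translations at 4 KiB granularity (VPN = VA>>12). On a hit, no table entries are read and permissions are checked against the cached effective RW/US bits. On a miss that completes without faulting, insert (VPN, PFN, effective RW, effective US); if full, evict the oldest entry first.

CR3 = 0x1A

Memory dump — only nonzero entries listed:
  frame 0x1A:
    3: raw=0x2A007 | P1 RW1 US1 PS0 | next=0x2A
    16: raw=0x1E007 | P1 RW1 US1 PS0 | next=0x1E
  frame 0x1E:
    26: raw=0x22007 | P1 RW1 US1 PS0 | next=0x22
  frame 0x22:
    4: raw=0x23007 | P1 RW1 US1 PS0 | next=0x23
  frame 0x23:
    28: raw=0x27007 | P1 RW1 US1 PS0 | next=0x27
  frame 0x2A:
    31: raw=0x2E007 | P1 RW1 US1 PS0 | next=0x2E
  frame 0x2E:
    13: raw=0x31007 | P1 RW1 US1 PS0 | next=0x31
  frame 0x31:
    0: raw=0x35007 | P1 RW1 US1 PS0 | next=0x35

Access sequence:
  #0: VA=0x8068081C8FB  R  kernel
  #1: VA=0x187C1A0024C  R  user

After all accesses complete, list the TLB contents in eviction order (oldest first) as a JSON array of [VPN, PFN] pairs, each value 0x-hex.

Trace:
#0 VA=0x8068081C8FB (r,kernel):
  lvl0: tbl 0x1A, slot 16 ⇒ 0x1E007 (P1/RW1/US1/PS0)
  lvl1: tbl 0x1E, slot 26 ⇒ 0x22007 (P1/RW1/US1/PS0)
  lvl2: tbl 0x22, slot 4 ⇒ 0x23007 (P1/RW1/US1/PS0)
  lvl3: tbl 0x23, slot 28 ⇒ 0x27007 (P1/RW1/US1/PS0)
  ✓ 0x278FB  — 4 lookups
#1 VA=0x187C1A0024C (r,user):
  lvl0: tbl 0x1A, slot 3 ⇒ 0x2A007 (P1/RW1/US1/PS0)
  lvl1: tbl 0x2A, slot 31 ⇒ 0x2E007 (P1/RW1/US1/PS0)
  lvl2: tbl 0x2E, slot 13 ⇒ 0x31007 (P1/RW1/US1/PS0)
  lvl3: tbl 0x31, slot 0 ⇒ 0x35007 (P1/RW1/US1/PS0)
  ✓ 0x3524C  — 4 lookups

TLB: [["0x8068081C", "0x27"], ["0x187C1A00", "0x35"]]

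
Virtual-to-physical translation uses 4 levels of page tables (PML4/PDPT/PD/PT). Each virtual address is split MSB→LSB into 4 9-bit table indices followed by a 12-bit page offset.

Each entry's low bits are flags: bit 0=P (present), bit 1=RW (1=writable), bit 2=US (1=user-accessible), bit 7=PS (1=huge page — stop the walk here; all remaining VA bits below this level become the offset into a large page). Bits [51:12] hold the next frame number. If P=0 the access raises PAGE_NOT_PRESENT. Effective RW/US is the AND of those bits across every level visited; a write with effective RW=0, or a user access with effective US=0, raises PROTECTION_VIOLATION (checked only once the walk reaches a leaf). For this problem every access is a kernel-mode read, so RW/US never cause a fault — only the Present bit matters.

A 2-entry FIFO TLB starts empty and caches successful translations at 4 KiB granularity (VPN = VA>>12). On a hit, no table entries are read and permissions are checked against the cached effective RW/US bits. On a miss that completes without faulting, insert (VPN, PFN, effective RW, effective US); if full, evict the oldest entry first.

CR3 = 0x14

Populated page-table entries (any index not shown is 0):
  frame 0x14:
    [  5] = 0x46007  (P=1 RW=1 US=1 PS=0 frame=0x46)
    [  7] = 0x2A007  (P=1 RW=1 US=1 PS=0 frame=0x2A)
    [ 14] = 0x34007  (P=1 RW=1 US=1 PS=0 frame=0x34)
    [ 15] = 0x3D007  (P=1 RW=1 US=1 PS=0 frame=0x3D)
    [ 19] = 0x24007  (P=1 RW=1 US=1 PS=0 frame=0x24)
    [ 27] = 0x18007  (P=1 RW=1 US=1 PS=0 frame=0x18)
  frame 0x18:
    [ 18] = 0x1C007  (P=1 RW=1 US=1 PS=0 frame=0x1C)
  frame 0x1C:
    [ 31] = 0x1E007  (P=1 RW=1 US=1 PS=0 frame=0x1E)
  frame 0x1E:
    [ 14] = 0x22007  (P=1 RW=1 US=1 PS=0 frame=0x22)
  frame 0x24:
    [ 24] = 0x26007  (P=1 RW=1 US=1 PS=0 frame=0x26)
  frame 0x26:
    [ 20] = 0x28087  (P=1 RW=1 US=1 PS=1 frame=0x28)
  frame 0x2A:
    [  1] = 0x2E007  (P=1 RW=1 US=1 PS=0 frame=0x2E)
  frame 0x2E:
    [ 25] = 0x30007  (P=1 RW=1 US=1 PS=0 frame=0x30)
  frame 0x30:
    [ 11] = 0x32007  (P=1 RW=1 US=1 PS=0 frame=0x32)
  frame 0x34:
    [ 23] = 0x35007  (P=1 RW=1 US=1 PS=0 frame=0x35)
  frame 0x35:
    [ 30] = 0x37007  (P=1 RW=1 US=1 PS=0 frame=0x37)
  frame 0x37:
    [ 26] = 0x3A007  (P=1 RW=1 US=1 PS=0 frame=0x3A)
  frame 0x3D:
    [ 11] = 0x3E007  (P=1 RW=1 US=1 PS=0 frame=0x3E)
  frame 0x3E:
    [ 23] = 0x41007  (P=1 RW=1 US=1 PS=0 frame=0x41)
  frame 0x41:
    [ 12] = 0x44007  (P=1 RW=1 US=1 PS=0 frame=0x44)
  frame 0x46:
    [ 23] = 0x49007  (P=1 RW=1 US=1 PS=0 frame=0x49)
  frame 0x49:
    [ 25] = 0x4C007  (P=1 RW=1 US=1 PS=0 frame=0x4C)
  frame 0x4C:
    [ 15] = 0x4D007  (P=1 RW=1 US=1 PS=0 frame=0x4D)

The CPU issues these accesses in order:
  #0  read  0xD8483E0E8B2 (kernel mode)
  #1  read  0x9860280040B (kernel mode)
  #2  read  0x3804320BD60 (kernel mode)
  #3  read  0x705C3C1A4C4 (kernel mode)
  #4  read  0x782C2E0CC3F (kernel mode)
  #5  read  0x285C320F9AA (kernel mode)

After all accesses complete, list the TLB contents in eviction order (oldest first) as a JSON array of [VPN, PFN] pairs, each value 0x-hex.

Walk each access:
#0 VA=0xD8483E0E8B2 (r,kernel):
  [0] read 0x14 idx=27: raw=0x18007 flags P=1 W=1 U=1 S=0
  [1] read 0x18 idx=18: raw=0x1C007 flags P=1 W=1 U=1 S=0
  [2] read 0x1C idx=31: raw=0x1E007 flags P=1 W=1 U=1 S=0
  [3] read 0x1E idx=14: raw=0x22007 flags P=1 W=1 U=1 S=0
  → PA=0x228B2  (4 entries read)
#1 VA=0x9860280040B (r,kernel):
  [0] read 0x14 idx=19: raw=0x24007 flags P=1 W=1 U=1 S=0
  [1] read 0x24 idx=24: raw=0x26007 flags P=1 W=1 U=1 S=0
  [2] read 0x26 idx=20: raw=0x28087 flags P=1 W=1 U=1 S=1
  → PA=0x2840B (huge @L2)  (3 entries read)
#2 VA=0x3804320BD60 (r,kernel):
  [0] read 0x14 idx=7: raw=0x2A007 flags P=1 W=1 U=1 S=0
  [1] read 0x2A idx=1: raw=0x2E007 flags P=1 W=1 U=1 S=0
  [2] read 0x2E idx=25: raw=0x30007 flags P=1 W=1 U=1 S=0
  [3] read 0x30 idx=11: raw=0x32007 flags P=1 W=1 U=1 S=0
  → PA=0x32D60  (4 entries read)
#3 VA=0x705C3C1A4C4 (r,kernel):
  [0] read 0x14 idx=14: raw=0x34007 flags P=1 W=1 U=1 S=0
  [1] read 0x34 idx=23: raw=0x35007 flags P=1 W=1 U=1 S=0
  [2] read 0x35 idx=30: raw=0x37007 flags P=1 W=1 U=1 S=0
  [3] read 0x37 idx=26: raw=0x3A007 flags P=1 W=1 U=1 S=0
  → PA=0x3A4C4  (4 entries read)
#4 VA=0x782C2E0CC3F (r,kernel):
  [0] read 0x14 idx=15: raw=0x3D007 flags P=1 W=1 U=1 S=0
  [1] read 0x3D idx=11: raw=0x3E007 flags P=1 W=1 U=1 S=0
  [2] read 0x3E idx=23: raw=0x41007 flags P=1 W=1 U=1 S=0
  [3] read 0x41 idx=12: raw=0x44007 flags P=1 W=1 U=1 S=0
  → PA=0x44C3F  (4 entries read)
#5 VA=0x285C320F9AA (r,kernel):
  [0] read 0x14 idx=5: raw=0x46007 flags P=1 W=1 U=1 S=0
  [1] read 0x46 idx=23: raw=0x49007 flags P=1 W=1 U=1 S=0
  [2] read 0x49 idx=25: raw=0x4C007 flags P=1 W=1 U=1 S=0
  [3] read 0x4C idx=15: raw=0x4D007 flags P=1 W=1 U=1 S=0
  → PA=0x4D9AA  (4 entries read)

TLB: [["0x782C2E0C", "0x44"], ["0x285C320F", "0x4D"]]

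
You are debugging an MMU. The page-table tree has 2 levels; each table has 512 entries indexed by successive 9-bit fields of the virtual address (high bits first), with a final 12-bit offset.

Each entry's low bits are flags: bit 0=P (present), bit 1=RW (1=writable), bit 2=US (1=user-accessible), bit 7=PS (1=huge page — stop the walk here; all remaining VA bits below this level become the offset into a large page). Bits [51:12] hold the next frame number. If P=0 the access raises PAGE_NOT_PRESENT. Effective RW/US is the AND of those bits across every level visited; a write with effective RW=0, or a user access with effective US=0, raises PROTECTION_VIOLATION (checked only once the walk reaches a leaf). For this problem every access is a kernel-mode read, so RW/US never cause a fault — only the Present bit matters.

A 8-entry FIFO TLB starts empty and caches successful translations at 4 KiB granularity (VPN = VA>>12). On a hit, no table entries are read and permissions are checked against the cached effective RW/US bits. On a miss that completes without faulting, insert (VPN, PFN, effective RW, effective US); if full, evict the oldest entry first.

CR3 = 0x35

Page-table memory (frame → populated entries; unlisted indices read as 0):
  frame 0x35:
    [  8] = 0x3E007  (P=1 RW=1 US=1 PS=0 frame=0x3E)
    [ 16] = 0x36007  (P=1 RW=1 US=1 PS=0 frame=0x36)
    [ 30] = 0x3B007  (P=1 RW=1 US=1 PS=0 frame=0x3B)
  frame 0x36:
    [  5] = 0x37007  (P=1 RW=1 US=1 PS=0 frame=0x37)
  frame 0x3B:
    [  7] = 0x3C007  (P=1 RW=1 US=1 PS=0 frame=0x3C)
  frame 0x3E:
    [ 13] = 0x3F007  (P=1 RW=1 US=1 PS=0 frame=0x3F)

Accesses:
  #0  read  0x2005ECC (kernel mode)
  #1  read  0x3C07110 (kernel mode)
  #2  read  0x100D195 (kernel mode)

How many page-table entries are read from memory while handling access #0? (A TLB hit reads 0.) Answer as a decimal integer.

Per-access translation:
#0 VA=0x2005ECC (r,kernel):
  L0 @0x35[16] → 0x36007  P=1,RW=1,US=1,PS=0
  L1 @0x36[5] → 0x37007  P=1,RW=1,US=1,PS=0
  ✓ 0x37ECC  — 2 lookups
#1 VA=0x3C07110 (r,kernel):
  L0 @0x35[30] → 0x3B007  P=1,RW=1,US=1,PS=0
  L1 @0x3B[7] → 0x3C007  P=1,RW=1,US=1,PS=0
  ✓ 0x3C110  — 2 lookups
#2 VA=0x100D195 (r,kernel):
  L0 @0x35[8] → 0x3E007  P=1,RW=1,US=1,PS=0
  L1 @0x3E[13] → 0x3F007  P=1,RW=1,US=1,PS=0
  ✓ 0x3F195  — 2 lookups

Entries read for #0: 2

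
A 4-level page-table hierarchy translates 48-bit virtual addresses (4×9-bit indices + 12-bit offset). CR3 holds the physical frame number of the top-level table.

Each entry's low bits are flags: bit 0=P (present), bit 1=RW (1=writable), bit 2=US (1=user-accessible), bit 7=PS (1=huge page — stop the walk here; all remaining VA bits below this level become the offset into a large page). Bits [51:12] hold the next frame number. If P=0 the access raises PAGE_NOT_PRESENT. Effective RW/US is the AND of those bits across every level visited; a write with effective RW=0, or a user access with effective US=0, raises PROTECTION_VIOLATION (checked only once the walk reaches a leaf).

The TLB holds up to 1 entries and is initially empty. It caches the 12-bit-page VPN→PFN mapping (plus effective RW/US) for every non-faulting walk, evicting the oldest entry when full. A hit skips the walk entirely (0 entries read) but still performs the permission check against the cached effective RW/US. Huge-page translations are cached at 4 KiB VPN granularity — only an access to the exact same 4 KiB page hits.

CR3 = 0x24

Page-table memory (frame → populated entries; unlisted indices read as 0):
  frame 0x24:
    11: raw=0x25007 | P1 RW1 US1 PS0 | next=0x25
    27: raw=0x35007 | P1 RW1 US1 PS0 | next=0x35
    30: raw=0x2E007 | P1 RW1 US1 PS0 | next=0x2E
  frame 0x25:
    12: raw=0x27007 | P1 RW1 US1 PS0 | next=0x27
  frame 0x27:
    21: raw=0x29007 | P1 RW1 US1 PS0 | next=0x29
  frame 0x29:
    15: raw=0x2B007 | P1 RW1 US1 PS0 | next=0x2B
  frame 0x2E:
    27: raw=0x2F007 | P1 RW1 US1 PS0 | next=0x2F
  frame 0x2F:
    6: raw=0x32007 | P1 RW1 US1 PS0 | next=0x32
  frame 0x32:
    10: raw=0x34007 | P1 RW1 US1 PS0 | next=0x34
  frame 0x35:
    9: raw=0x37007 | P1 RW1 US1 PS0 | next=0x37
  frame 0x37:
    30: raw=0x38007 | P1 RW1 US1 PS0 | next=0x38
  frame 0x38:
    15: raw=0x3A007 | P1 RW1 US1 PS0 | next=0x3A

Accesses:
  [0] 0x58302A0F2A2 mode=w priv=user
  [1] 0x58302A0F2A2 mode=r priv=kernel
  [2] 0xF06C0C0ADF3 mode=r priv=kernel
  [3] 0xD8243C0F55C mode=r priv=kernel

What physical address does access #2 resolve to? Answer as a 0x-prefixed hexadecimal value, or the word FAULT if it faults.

Per-access translation:
#0 VA=0x58302A0F2A2 (w,user):
  L0 @0x24[11] → 0x25007  P=1,RW=1,US=1,PS=0
  L1 @0x25[12] → 0x27007  P=1,RW=1,US=1,PS=0
  L2 @0x27[21] → 0x29007  P=1,RW=1,US=1,PS=0
  L3 @0x29[15] → 0x2B007  P=1,RW=1,US=1,PS=0
  ⇒ phys 0x2B2A2  [4 reads]
#1 VA=0x58302A0F2A2 (r,kernel):
  TLB hit vpn=0x58302A0F → PA=0x2B2A2
#2 VA=0xF06C0C0ADF3 (r,kernel):
  L0 @0x24[30] → 0x2E007  P=1,RW=1,US=1,PS=0
  L1 @0x2E[27] → 0x2F007  P=1,RW=1,US=1,PS=0
  L2 @0x2F[6] → 0x32007  P=1,RW=1,US=1,PS=0
  L3 @0x32[10] → 0x34007  P=1,RW=1,US=1,PS=0
  ⇒ phys 0x34DF3  [4 reads]
#3 VA=0xD8243C0F55C (r,kernel):
  L0 @0x24[27] → 0x35007  P=1,RW=1,US=1,PS=0
  L1 @0x35[9] → 0x37007  P=1,RW=1,US=1,PS=0
  L2 @0x37[30] → 0x38007  P=1,RW=1,US=1,PS=0
  L3 @0x38[15] → 0x3A007  P=1,RW=1,US=1,PS=0
  ⇒ phys 0x3A55C  [4 reads]

Access #2 PA: 0x34DF3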